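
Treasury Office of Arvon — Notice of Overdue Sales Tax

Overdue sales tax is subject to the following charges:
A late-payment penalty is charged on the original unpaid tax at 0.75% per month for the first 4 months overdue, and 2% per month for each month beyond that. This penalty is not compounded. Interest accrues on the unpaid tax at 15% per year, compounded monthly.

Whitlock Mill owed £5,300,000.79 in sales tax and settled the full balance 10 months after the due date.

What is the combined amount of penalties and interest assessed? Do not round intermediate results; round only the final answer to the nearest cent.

£1,496,035.62

Penalty, months 1–4: 4 × 0.75% × £5,300,000.79 = £159,000.02…
Penalty, months 5–10: 6 × 2% × £5,300,000.79 = £636,000.09…
Interest (15%/yr ÷ 12 = 1.25%/month): £5,300,000.79 × ((1 + 0.0125)^10 − 1) = £701,035.5017…
Penalties + interest = £795,000.1185 + £701,035.5017… = £1,496,035.62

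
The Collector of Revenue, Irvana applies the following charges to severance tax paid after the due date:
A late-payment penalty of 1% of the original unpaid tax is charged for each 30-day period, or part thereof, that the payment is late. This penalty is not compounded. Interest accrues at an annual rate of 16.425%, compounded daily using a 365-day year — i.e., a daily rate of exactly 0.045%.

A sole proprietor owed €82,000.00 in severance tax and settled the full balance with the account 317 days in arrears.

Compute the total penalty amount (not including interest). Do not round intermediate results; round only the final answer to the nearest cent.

€9,020.00

Penalty periods: ⌈317/30⌉ = 11; penalty = 11 × 1% × €82,000.00 = €9,020.00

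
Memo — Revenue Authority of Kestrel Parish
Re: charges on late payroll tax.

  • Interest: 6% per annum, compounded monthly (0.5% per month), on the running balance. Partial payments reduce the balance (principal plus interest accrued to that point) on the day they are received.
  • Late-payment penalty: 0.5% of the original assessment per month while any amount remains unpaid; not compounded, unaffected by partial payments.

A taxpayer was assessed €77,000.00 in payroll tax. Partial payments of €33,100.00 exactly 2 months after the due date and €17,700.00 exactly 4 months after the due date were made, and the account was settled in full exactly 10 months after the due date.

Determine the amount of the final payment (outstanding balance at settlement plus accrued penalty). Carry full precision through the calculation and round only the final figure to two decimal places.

€32,102.71

Balance at month 2: €77,000.0000 × (1 + 0.005)^2 = €77,771.9250
After €33,100.00 payment: €77,771.9250 − €33,100.00 = €44,671.9250
Balance at month 4: €44,671.9250 × (1 + 0.005)^2 = €45,119.7610…
After €17,700.00 payment: €45,119.7610… − €17,700.00 = €27,419.7610…
Balance at month 10: €27,419.7610… × (1 + 0.005)^6 = €28,252.7051…
Penalty: 10 × 0.5% × €77,000.00 = €3,850.00
Final settlement = outstanding balance + penalty = €28,252.7051… + €3,850.00 = €32,102.71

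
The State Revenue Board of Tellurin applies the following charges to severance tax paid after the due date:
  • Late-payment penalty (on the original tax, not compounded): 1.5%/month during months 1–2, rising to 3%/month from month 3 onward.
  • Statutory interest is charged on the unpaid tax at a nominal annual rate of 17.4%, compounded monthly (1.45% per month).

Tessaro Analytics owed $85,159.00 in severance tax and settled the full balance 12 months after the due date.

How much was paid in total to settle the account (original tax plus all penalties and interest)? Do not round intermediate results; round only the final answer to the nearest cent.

$129,319.87

Penalty, months 1–2: 2 × 1.5% × $85,159.00 = $2,554.77
Penalty, months 3–12: 10 × 3% × $85,159.00 = $25,547.70
Interest: $85,159.00 × ((1 + 0.0145)^12 − 1) = $85,159.00 × 0.1885696… = $16,058.3982…
Total = $85,159.00 + $28,102.4700 + $16,058.3982… = $129,319.87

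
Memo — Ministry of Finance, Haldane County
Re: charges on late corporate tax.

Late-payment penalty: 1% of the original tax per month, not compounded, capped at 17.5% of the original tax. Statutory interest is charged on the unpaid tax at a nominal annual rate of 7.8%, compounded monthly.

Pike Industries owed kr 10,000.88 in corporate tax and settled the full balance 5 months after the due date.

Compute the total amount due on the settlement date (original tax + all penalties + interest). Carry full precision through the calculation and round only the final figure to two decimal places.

kr 10,830.21

Penalty: 5 × 1% × kr 10,000.88 = kr 500.04… (below the 17.5% cap of kr 1,750.15…)
Interest (7.8%/yr ÷ 12 = 0.65%/month): kr 10,000.88 × ((1 + 0.0065)^5 − 1) = kr 329.2815…
Total = kr 10,000.88 + kr 500.0440 + kr 329.2815… = kr 10,830.21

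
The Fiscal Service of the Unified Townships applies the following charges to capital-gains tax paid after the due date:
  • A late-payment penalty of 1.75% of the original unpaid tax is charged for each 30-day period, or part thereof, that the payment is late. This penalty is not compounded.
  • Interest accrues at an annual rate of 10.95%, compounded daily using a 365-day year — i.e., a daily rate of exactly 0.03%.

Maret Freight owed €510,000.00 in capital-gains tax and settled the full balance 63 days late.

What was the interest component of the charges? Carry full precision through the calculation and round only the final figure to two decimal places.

Interest: €510,000.00 × ((1 + 0.0003)^63 − 1) = €510,000.00 × 0.01907685… = €9,729.1920…

€9,729.19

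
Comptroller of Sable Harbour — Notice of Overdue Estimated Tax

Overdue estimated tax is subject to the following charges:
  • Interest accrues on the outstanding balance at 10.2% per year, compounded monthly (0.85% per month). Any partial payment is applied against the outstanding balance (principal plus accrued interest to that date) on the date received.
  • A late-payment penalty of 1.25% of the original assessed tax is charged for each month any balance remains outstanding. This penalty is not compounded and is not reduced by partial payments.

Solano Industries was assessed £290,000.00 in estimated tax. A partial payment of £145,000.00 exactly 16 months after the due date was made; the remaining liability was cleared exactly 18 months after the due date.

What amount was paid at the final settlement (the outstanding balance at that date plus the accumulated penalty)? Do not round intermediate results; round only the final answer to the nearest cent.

Balance at month 16: £290,000.0000 × (1 + 0.0085)^16 = £332,056.8461…
After £145,000.00 payment: £332,056.8461… − £145,000.00 = £187,056.8461…
Balance at month 18: £187,056.8461… × (1 + 0.0085)^2 = £190,250.3274…
Penalty: 18 × 1.25% × £290,000.00 = £65,250.00
Final settlement = outstanding balance + penalty = £190,250.3274… + £65,250.00 = £255,500.33

£255,500.33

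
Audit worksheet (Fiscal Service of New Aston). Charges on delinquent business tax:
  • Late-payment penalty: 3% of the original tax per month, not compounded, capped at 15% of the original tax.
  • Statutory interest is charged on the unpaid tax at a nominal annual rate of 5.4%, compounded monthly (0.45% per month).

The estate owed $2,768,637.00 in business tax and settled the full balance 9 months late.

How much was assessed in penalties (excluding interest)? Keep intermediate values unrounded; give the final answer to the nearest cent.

Penalty (uncapped): 9 × 3% × $2,768,637.00 = $747,531.99; cap = 15% × $2,768,637.00 = $415,295.55 → penalty = $415,295.55

$415,295.55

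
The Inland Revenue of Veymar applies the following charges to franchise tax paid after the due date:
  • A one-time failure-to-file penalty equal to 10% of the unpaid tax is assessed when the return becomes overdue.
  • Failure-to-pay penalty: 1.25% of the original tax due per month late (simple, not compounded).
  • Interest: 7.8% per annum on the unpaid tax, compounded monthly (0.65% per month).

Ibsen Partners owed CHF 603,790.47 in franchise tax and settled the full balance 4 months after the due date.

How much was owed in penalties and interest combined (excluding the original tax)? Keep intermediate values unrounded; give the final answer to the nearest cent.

Failure-to-file penalty: 10% × CHF 603,790.47 = CHF 60,379.05…
Failure-to-pay penalty = 1.25% × CHF 603,790.47 × 4 mo = CHF 30,189.52…
Interest: CHF 603,790.47 × ((1 + 0.0065)^4 − 1) = CHF 603,790.47 × 0.0262546… = CHF 15,852.2774…
Penalties + interest = CHF 90,568.5705 + CHF 15,852.2774… = CHF 106,420.85

CHF 106,420.85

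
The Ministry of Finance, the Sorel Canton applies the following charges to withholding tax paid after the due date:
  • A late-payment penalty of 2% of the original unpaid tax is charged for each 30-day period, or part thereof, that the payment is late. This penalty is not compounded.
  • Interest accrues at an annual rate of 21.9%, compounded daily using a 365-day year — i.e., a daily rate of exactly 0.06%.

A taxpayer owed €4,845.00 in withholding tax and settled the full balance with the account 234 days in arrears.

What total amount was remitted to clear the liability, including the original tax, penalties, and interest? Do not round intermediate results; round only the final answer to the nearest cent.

Penalty periods: ⌈234/30⌉ = 8; penalty = 8 × 2% × €4,845.00 = €775.20
Interest: €4,845.00 × ((1 + 0.0006)^234 − 1) = €4,845.00 × 0.15068555… = €730.0715…
Total = €4,845.00 + €775.2000 + €730.0715… = €6,350.27

€6,350.27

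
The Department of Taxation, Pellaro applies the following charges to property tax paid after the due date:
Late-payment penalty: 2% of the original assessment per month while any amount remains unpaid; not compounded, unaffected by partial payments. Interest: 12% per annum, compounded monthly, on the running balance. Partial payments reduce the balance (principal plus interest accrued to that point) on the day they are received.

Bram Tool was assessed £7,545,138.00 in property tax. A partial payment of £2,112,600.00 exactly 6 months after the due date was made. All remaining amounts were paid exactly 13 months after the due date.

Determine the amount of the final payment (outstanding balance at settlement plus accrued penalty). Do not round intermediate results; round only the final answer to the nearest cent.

£8,283,813.59

Monthly rate = 12% ÷ 12 = 1%
Balance at month 6: £7,545,138.0000 × (1 + 0.01)^6 = £8,009,316.0261…
After £2,112,600.00 payment: £8,009,316.0261… − £2,112,600.00 = £5,896,716.0261…
Balance at month 13: £5,896,716.0261… × (1 + 0.01)^7 = £6,322,077.7129…
Penalty: 13 × 2% × £7,545,138.00 = £1,961,735.88
Final settlement = outstanding balance + penalty = £6,322,077.7129… + £1,961,735.88 = £8,283,813.59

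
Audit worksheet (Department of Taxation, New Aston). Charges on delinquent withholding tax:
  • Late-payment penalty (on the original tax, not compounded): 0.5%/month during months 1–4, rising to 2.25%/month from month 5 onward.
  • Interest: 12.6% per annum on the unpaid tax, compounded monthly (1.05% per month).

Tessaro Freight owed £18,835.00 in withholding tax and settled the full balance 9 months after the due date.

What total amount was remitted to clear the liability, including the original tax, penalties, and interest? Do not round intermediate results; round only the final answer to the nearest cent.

£23,187.16

Penalty, months 1–4: 4 × 0.5% × £18,835.00 = £376.70
Penalty, months 5–9: 5 × 2.25% × £18,835.00 = £2,118.94…
Interest: £18,835.00 × ((1 + 0.0105)^9 − 1) = £18,835.00 × 0.0985678… = £1,856.5243…
Total = £18,835.00 + £2,495.6375 + £1,856.5243… = £23,187.16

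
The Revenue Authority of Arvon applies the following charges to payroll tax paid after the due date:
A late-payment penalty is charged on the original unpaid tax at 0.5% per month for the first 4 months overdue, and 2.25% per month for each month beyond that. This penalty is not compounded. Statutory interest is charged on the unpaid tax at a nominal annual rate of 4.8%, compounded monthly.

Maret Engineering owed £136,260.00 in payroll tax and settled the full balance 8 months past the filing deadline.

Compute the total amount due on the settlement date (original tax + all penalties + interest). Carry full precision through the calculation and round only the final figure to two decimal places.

Penalty, months 1–4: 4 × 0.5% × £136,260.00 = £2,725.20
Penalty, months 5–8: 4 × 2.25% × £136,260.00 = £12,263.40
Interest (4.8%/yr ÷ 12 = 0.4%/month): £136,260.00 × ((1 + 0.004)^8 − 1) = £4,421.8553…
Total = £136,260.00 + £14,988.6000 + £4,421.8553… = £155,670.46

£155,670.46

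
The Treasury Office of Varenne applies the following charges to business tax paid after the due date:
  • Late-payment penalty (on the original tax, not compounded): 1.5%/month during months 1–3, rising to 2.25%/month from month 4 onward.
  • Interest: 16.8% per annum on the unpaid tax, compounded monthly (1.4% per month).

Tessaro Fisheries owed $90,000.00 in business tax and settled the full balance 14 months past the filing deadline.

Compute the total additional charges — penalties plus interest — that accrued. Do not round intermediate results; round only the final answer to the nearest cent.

Penalty, months 1–3: 3 × 1.5% × $90,000.00 = $4,050.00
Penalty, months 4–14: 11 × 2.25% × $90,000.00 = $22,275.00
Interest: $90,000.00 × ((1 + 0.014)^14 − 1) = $90,000.00 × 0.2148744… = $19,338.6933…
Penalties + interest = $26,325.0000 + $19,338.6933… = $45,663.69

$45,663.69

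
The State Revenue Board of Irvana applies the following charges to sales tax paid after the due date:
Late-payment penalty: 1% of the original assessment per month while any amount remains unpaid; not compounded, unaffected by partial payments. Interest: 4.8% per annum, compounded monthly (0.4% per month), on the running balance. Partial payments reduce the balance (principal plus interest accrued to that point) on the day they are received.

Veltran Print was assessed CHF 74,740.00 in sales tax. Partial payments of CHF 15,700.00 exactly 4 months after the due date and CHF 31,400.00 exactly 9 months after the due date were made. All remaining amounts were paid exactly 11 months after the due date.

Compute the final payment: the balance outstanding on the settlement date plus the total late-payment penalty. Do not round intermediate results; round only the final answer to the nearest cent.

Balance at month 4: CHF 74,740.0000 × (1 + 0.004)^4 = CHF 75,943.0342…
After CHF 15,700.00 payment: CHF 75,943.0342… − CHF 15,700.00 = CHF 60,243.0342…
Balance at month 9: CHF 60,243.0342… × (1 + 0.004)^5 = CHF 61,457.5724…
After CHF 31,400.00 payment: CHF 61,457.5724… − CHF 31,400.00 = CHF 30,057.5724…
Balance at month 11: CHF 30,057.5724… × (1 + 0.004)^2 = CHF 30,298.5139…
Penalty: 11 × 1% × CHF 74,740.00 = CHF 8,221.40
Final settlement = outstanding balance + penalty = CHF 30,298.5139… + CHF 8,221.40 = CHF 38,519.91

CHF 38,519.91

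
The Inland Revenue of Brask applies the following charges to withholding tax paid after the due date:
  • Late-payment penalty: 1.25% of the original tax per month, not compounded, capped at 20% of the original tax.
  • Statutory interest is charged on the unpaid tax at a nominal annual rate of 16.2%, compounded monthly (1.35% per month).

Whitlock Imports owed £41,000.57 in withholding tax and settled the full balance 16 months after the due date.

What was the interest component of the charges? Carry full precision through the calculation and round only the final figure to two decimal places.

£9,811.86

Interest: £41,000.57 × ((1 + 0.0135)^16 − 1) = £41,000.57 × 0.2393103… = £9,811.8575…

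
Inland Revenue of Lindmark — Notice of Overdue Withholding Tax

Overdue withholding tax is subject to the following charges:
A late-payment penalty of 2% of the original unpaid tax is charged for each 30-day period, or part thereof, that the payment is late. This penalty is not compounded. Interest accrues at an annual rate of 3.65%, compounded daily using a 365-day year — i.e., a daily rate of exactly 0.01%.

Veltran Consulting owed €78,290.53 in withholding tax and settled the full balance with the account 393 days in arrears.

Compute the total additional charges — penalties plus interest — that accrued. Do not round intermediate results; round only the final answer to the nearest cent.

€25,059.27

Penalty periods: ⌈393/30⌉ = 14; penalty = 14 × 2% × €78,290.53 = €21,921.35…
Interest: €78,290.53 × ((1 + 0.0001)^393 − 1) = €78,290.53 × 0.04008042… = €3,137.9172…
Penalties + interest = €21,921.3484 + €3,137.9172… = €25,059.27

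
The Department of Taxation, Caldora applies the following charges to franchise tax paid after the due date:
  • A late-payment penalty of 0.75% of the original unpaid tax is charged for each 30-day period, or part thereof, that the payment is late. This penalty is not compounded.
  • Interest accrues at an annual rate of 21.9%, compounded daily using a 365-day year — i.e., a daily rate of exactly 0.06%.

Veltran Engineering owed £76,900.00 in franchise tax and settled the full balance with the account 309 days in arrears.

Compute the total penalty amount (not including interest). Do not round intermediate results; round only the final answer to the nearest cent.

£6,344.25

Penalty periods: ⌈309/30⌉ = 11; penalty = 11 × 0.75% × £76,900.00 = £6,344.25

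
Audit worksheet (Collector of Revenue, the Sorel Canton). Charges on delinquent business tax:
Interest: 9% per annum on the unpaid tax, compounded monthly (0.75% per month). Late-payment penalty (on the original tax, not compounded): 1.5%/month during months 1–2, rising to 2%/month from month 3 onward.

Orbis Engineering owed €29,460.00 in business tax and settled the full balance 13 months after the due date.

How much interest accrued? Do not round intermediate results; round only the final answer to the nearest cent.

Interest: €29,460.00 × ((1 + 0.0075)^13 − 1) = €29,460.00 × 0.1020104… = €3,005.2278…

€3,005.23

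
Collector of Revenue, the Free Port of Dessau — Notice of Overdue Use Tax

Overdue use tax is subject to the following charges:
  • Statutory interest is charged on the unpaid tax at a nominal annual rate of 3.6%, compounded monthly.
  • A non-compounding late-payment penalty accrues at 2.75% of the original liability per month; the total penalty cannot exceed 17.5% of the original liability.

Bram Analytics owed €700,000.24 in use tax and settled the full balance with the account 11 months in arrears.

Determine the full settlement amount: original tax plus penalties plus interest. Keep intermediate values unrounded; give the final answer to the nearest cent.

Penalty (uncapped): 11 × 2.75% × €700,000.24 = €211,750.07…; cap = 17.5% × €700,000.24 = €122,500.04… → penalty = €122,500.04…
Interest (3.6%/yr ÷ 12 = 0.3%/month): €700,000.24 × ((1 + 0.003)^11 − 1) = €23,449.6453…
Total = €700,000.24 + €122,500.0420 + €23,449.6453… = €845,949.93

€845,949.93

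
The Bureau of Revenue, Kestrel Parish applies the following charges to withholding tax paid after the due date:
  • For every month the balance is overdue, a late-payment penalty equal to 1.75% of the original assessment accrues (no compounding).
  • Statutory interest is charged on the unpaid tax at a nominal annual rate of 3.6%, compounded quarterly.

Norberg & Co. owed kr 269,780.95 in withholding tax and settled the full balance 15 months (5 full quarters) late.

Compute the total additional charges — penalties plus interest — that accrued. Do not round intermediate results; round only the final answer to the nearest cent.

Late-payment penalty = 1.75% × kr 269,780.95 × 15 mo = kr 70,817.50…
Interest (3.6%/yr ÷ 4 = 0.9%/quarter): kr 269,780.95 × ((1 + 0.009)^5 − 1) = kr 12,360.6409…
Penalties + interest = kr 70,817.4994… + kr 12,360.6409… = kr 83,178.14

kr 83,178.14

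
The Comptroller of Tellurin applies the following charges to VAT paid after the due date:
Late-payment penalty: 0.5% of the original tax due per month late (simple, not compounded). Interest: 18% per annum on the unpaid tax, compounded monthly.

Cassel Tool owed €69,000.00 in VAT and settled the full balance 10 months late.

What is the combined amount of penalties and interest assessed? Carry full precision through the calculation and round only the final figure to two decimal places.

€14,527.32

Late-payment penalty: 10 × 0.5% × €69,000.00 = €3,450.00
Interest (18%/yr ÷ 12 = 1.5%/month): €69,000.00 × ((1 + 0.015)^10 − 1) = €11,077.3169…
Penalties + interest = €3,450.0000 + €11,077.3169… = €14,527.32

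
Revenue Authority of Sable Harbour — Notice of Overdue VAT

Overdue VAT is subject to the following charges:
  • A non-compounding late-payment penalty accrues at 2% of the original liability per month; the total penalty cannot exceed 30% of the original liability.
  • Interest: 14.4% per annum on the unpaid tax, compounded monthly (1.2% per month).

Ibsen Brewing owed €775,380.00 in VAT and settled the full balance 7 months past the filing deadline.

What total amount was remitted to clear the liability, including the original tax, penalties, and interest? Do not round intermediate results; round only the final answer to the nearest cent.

Penalty: 7 × 2% × €775,380.00 = €108,553.20 (below the 30% cap of €232,614.00)
Interest: €775,380.00 × ((1 + 0.012)^7 − 1) = €775,380.00 × 0.0870852… = €67,524.1309…
Total = €775,380.00 + €108,553.2000 + €67,524.1309… = €951,457.33

€951,457.33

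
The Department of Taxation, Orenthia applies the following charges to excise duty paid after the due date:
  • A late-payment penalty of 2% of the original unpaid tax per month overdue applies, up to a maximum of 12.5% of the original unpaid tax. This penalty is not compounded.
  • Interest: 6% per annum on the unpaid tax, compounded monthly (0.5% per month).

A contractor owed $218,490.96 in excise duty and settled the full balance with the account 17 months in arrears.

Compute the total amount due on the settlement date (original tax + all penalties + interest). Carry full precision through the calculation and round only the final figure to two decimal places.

$265,135.83

Penalty (uncapped): 17 × 2% × $218,490.96 = $74,286.93…; cap = 12.5% × $218,490.96 = $27,311.37 → penalty = $27,311.37
Interest: $218,490.96 × ((1 + 0.005)^17 − 1) = $218,490.96 × 0.0884865… = $19,333.5019…
Total = $218,490.96 + $27,311.3700 + $19,333.5019… = $265,135.83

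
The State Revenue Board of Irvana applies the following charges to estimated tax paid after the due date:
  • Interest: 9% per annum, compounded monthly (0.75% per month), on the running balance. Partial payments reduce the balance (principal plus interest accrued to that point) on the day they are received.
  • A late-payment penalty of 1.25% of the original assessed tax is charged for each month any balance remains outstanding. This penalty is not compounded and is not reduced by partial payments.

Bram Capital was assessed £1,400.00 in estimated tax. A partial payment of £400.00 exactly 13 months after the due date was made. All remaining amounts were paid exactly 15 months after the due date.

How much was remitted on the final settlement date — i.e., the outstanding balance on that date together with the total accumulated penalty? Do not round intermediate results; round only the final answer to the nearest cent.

Balance at month 13: £1,400.0000 × (1 + 0.0075)^13 = £1,542.8146…
After £400.00 payment: £1,542.8146… − £400.00 = £1,142.8146…
Balance at month 15: £1,142.8146… × (1 + 0.0075)^2 = £1,160.0211…
Penalty: 15 × 1.25% × £1,400.00 = £262.50
Final settlement = outstanding balance + penalty = £1,160.0211… + £262.50 = £1,422.52

£1,422.52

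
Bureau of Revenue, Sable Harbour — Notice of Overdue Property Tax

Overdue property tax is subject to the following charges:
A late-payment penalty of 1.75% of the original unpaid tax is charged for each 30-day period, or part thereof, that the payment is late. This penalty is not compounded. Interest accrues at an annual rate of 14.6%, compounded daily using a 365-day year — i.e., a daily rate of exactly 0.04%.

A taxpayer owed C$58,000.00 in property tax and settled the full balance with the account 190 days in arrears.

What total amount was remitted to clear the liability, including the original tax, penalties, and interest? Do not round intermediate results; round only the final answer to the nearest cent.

Penalty periods: ⌈190/30⌉ = 7; penalty = 7 × 1.75% × C$58,000.00 = C$7,105.00
Interest: C$58,000.00 × ((1 + 0.0004)^190 − 1) = C$58,000.00 × 0.07894618… = C$4,578.8783…
Total = C$58,000.00 + C$7,105.0000 + C$4,578.8783… = C$69,683.88

C$69,683.88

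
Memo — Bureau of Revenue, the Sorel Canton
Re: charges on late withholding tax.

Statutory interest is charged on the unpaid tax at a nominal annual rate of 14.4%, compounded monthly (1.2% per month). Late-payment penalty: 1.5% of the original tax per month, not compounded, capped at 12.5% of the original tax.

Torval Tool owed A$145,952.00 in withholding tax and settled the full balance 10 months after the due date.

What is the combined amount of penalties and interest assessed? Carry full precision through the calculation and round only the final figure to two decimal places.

A$36,734.92

Penalty (uncapped): 10 × 1.5% × A$145,952.00 = A$21,892.80; cap = 12.5% × A$145,952.00 = A$18,244.00 → penalty = A$18,244.00
Interest: A$145,952.00 × ((1 + 0.012)^10 − 1) = A$145,952.00 × 0.1266918… = A$18,490.9184…
Penalties + interest = A$18,244.0000 + A$18,490.9184… = A$36,734.92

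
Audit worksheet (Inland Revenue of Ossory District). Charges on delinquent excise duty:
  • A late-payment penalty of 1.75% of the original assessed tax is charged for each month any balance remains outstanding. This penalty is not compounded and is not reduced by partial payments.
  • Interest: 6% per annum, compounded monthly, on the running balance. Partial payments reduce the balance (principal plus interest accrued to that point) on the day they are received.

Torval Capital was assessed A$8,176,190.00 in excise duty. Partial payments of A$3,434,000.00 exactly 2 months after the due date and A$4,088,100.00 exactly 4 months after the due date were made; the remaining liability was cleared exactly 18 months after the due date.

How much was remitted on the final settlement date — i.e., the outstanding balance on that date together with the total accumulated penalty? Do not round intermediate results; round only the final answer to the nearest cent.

Monthly rate = 6% ÷ 12 = 0.5%
Balance at month 2: A$8,176,190.0000 × (1 + 0.005)^2 = A$8,258,156.3048…
After A$3,434,000.00 payment: A$8,258,156.3048… − A$3,434,000.00 = A$4,824,156.3048…
Balance at month 4: A$4,824,156.3048… × (1 + 0.005)^2 = A$4,872,518.4717…
After A$4,088,100.00 payment: A$4,872,518.4717… − A$4,088,100.00 = A$784,418.4717…
Balance at month 18: A$784,418.4717… × (1 + 0.005)^14 = A$841,148.5035…
Penalty: 18 × 1.75% × A$8,176,190.00 = A$2,575,499.85
Final settlement = outstanding balance + penalty = A$841,148.5035… + A$2,575,499.85 = A$3,416,648.35

A$3,416,648.35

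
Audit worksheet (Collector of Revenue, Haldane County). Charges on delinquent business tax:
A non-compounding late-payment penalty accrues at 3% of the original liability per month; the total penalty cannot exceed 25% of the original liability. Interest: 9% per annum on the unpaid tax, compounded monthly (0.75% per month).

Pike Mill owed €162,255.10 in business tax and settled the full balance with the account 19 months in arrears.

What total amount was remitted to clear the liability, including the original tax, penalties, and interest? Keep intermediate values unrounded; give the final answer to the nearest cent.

Penalty (uncapped): 19 × 3% × €162,255.10 = €92,485.41…; cap = 25% × €162,255.10 = €40,563.78… → penalty = €40,563.78…
Interest: €162,255.10 × ((1 + 0.0075)^19 − 1) = €162,255.10 × 0.1525401… = €24,750.4078…
Total = €162,255.10 + €40,563.7750 + €24,750.4078… = €227,569.28

€227,569.28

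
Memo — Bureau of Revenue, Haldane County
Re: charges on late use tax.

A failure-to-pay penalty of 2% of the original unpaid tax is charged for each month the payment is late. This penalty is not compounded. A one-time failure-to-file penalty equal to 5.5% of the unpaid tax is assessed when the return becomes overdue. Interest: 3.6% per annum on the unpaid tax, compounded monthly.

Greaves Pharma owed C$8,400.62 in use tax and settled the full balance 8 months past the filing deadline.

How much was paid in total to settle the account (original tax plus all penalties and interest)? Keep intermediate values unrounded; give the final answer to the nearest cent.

C$10,410.50

Failure-to-file penalty: 5.5% × C$8,400.62 = C$462.03…
Failure-to-pay penalty = 2% × C$8,400.62 × 8 mo = C$1,344.10…
Interest (3.6%/yr ÷ 12 = 0.3%/month): C$8,400.62 × ((1 + 0.003)^8 − 1) = C$203.7446…
Total = C$8,400.62 + C$1,806.1333 + C$203.7446… = C$10,410.50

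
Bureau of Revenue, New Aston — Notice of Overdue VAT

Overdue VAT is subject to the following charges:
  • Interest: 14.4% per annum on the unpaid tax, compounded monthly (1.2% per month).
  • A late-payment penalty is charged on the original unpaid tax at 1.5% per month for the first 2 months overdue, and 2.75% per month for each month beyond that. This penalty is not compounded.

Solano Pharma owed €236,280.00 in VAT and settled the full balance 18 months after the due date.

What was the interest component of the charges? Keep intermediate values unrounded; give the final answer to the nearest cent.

€56,590.88

Interest: €236,280.00 × ((1 + 0.012)^18 − 1) = €236,280.00 × 0.2395077… = €56,590.8767…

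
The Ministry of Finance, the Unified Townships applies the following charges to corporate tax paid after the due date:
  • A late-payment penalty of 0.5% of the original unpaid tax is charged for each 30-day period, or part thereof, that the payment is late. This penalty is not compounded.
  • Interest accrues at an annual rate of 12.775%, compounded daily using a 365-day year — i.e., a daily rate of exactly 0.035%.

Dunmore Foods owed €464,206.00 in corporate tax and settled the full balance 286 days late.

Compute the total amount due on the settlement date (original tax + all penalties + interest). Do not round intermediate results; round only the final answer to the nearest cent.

€536,279.59

Penalty periods: ⌈286/30⌉ = 10; penalty = 10 × 0.5% × €464,206.00 = €23,210.30
Interest: €464,206.00 × ((1 + 0.00035)^286 − 1) = €464,206.00 × 0.10526208… = €48,863.2908…
Total = €464,206.00 + €23,210.3000 + €48,863.2908… = €536,279.59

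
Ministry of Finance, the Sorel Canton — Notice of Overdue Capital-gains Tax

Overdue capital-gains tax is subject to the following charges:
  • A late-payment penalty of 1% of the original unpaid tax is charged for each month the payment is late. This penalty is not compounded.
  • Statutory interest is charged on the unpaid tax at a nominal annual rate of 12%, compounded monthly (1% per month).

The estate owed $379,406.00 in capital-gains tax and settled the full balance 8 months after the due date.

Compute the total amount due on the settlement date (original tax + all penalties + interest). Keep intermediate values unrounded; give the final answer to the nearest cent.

Late-payment penalty = 1% × $379,406.00 × 8 mo = $30,352.48
Interest: $379,406.00 × ((1 + 0.01)^8 − 1) = $379,406.00 × 0.0828567… = $31,436.3313…
Total = $379,406.00 + $30,352.4800 + $31,436.3313… = $441,194.81

$441,194.81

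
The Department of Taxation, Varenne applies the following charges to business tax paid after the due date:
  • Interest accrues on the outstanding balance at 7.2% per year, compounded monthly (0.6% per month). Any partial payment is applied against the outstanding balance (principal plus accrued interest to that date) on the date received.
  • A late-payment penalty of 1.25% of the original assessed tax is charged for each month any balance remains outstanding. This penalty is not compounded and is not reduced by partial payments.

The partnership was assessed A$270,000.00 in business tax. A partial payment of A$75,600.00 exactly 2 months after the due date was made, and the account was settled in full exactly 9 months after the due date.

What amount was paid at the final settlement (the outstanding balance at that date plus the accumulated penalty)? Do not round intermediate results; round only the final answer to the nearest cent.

A$236,476.93

Balance at month 2: A$270,000.0000 × (1 + 0.006)^2 = A$273,249.7200
After A$75,600.00 payment: A$273,249.7200 − A$75,600.00 = A$197,649.7200
Balance at month 9: A$197,649.7200 × (1 + 0.006)^7 = A$206,101.9347…
Penalty: 9 × 1.25% × A$270,000.00 = A$30,375.00
Final settlement = outstanding balance + penalty = A$206,101.9347… + A$30,375.00 = A$236,476.93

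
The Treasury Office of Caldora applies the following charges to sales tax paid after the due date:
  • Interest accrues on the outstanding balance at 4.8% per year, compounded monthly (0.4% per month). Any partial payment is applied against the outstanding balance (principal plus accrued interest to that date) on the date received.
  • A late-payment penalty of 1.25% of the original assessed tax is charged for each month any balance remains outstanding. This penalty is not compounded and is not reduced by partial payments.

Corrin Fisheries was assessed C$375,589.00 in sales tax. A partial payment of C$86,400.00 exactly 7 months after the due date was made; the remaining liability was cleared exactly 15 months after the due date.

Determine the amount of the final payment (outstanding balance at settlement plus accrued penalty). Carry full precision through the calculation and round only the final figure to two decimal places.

C$379,985.52

Balance at month 7: C$375,589.0000 × (1 + 0.004)^7 = C$386,232.5346…
After C$86,400.00 payment: C$386,232.5346… − C$86,400.00 = C$299,832.5346…
Balance at month 15: C$299,832.5346… × (1 + 0.004)^8 = C$309,562.5807…
Penalty: 15 × 1.25% × C$375,589.00 = C$70,422.94…
Final settlement = outstanding balance + penalty = C$309,562.5807… + C$70,422.94… = C$379,985.52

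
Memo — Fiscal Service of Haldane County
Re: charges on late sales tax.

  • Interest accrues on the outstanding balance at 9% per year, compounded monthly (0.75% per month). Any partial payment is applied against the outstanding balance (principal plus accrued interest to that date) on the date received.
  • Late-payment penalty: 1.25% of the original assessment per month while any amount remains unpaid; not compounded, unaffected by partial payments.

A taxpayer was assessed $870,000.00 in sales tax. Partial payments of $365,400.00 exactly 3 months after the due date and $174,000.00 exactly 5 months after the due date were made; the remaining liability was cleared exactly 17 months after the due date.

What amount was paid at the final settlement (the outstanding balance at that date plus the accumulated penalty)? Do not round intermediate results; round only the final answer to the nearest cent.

Balance at month 3: $870,000.0000 × (1 + 0.0075)^3 = $889,722.1795…
After $365,400.00 payment: $889,722.1795… − $365,400.00 = $524,322.1795…
Balance at month 5: $524,322.1795… × (1 + 0.0075)^2 = $532,216.5053…
After $174,000.00 payment: $532,216.5053… − $174,000.00 = $358,216.5053…
Balance at month 17: $358,216.5053… × (1 + 0.0075)^12 = $391,819.6844…
Penalty: 17 × 1.25% × $870,000.00 = $184,875.00
Final settlement = outstanding balance + penalty = $391,819.6844… + $184,875.00 = $576,694.68

$576,694.68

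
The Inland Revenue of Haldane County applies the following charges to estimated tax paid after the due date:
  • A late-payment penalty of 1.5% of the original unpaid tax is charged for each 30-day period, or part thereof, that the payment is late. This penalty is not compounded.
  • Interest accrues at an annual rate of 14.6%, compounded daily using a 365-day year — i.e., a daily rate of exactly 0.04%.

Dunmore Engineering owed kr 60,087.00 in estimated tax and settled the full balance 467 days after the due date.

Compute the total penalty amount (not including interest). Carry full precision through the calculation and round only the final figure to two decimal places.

kr 14,420.88

Penalty periods: ⌈467/30⌉ = 16; penalty = 16 × 1.5% × kr 60,087.00 = kr 14,420.88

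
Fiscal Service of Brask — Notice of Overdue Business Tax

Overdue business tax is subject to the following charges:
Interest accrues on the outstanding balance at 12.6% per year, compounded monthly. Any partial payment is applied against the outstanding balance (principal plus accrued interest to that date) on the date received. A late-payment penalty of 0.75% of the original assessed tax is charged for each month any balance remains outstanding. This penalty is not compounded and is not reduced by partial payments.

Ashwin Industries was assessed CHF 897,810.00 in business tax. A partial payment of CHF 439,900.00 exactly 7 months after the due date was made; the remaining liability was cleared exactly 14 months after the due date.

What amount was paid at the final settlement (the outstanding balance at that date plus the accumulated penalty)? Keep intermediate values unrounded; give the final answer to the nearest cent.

CHF 660,185.96

Monthly rate = 12.6% ÷ 12 = 1.05%
Balance at month 7: CHF 897,810.0000 × (1 + 0.0105)^7 = CHF 965,914.4504…
After CHF 439,900.00 payment: CHF 965,914.4504… − CHF 439,900.00 = CHF 526,014.4504…
Balance at month 14: CHF 526,014.4504… × (1 + 0.0105)^7 = CHF 565,915.9051…
Penalty: 14 × 0.75% × CHF 897,810.00 = CHF 94,270.05
Final settlement = outstanding balance + penalty = CHF 565,915.9051… + CHF 94,270.05 = CHF 660,185.96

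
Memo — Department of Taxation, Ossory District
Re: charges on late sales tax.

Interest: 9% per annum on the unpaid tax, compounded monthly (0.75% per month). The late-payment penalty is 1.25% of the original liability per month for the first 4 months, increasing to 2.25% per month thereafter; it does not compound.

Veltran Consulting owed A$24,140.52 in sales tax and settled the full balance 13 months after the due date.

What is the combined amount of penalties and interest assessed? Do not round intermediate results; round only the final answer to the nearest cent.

A$8,558.07

Penalty, months 1–4: 4 × 1.25% × A$24,140.52 = A$1,207.03…
Penalty, months 5–13: 9 × 2.25% × A$24,140.52 = A$4,888.46…
Interest: A$24,140.52 × ((1 + 0.0075)^13 − 1) = A$24,140.52 × 0.1020104… = A$2,462.5853…
Penalties + interest = A$6,095.4813 + A$2,462.5853… = A$8,558.07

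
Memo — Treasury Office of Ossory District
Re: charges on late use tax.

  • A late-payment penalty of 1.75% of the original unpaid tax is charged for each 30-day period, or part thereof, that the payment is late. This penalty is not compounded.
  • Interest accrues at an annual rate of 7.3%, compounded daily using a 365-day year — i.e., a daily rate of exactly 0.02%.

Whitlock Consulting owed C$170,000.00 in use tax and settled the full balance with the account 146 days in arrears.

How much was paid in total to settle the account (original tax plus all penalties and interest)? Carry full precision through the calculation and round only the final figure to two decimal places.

C$189,911.67

Penalty periods: ⌈146/30⌉ = 5; penalty = 5 × 1.75% × C$170,000.00 = C$14,875.00
Interest: C$170,000.00 × ((1 + 0.0002)^146 − 1) = C$170,000.00 × 0.02962749… = C$5,036.6740…
Total = C$170,000.00 + C$14,875.0000 + C$5,036.6740… = C$189,911.67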